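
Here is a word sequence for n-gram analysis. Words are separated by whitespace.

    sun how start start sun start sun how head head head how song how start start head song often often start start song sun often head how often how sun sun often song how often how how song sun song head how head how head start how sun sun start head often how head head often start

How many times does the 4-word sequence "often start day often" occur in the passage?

0

Scanning the 54 overlapping 4-gram windows for "often start day often":
  (none found)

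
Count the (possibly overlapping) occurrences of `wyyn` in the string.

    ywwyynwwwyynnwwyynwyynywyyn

5

Sliding a length-4 window over the 27 characters (24 positions):
  position 3–6: wyyn
  position 9–12: wyyn
  position 15–18: wyyn
  position 19–22: wyyn
  position 24–27: wyyn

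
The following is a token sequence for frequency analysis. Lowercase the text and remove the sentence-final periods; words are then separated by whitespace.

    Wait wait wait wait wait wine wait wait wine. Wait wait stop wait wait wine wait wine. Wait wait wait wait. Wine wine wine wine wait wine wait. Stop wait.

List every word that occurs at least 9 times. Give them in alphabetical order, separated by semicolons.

wait; wine

Unigram counts meeting the condition (at least 9 times):
  wait: 19
  wine: 9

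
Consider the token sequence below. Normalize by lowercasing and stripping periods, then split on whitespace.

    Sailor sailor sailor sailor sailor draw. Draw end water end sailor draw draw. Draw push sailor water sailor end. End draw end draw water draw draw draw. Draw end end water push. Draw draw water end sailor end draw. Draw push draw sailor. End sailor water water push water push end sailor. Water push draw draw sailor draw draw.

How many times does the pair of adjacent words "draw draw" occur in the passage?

Scanning the 58 overlapping bigram windows for "draw draw":
  position 6–7: draw draw
  position 12–13: draw draw
  position 13–14: draw draw
  position 25–26: draw draw
  position 26–27: draw draw
  position 27–28: draw draw
  position 33–34: draw draw
  position 39–40: draw draw
  position 55–56: draw draw
  position 58–59: draw draw

10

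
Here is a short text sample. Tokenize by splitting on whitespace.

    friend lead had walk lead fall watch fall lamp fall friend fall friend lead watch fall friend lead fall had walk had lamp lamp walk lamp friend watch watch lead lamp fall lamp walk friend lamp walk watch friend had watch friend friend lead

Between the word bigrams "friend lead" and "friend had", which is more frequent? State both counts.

"friend lead": 4 occurrences
"friend had": 1 occurrence

"friend lead" (4 vs 1)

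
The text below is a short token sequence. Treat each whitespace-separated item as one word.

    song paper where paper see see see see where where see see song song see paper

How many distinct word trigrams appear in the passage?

16 tokens → 14 trigram windows in total.
Repeated trigrams (each contributes count−1 duplicates):
  see see see: 2
1 duplicate windows → 14 − 1 = 13 distinct.

13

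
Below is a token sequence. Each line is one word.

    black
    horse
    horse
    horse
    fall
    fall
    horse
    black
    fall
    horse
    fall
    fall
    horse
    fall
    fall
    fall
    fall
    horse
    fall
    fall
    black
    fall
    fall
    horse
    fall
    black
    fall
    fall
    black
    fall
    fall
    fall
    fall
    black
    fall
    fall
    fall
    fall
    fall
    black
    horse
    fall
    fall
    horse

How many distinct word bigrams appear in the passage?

8

44 tokens → 43 bigram windows in total.
Repeated bigrams (each contributes count−1 duplicates):
  fall fall: 16
  fall horse: 6
  horse fall: 6
  black fall: 5
  fall black: 5
  black horse: 2
  horse horse: 2
35 duplicate windows → 43 − 35 = 8 distinct.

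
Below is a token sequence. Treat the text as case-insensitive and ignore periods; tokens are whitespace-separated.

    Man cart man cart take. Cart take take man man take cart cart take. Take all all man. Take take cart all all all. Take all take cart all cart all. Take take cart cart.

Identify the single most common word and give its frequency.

"take", 12 times

Unigram frequencies (highest first):
  take: 12
  cart: 10
  all: 8
  man: 5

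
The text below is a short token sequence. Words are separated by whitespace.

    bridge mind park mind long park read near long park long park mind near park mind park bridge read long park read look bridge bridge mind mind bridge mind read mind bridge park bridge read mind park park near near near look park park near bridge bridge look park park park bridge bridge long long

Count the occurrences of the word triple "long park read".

2

Scanning the 53 overlapping trigram windows for "long park read":
  position 5–7: long park read
  position 20–22: long park read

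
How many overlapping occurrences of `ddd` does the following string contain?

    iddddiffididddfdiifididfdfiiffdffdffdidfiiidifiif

3

Sliding a length-3 window over the 49 characters (47 positions):
  position 2–4: ddd
  position 3–5: ddd
  position 12–14: ddd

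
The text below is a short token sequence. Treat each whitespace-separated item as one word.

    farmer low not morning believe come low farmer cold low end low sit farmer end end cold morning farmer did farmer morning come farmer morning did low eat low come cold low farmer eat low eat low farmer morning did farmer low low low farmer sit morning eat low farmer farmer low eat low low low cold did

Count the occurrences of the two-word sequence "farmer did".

1

Scanning the 57 overlapping bigram windows for "farmer did":
  position 19–20: farmer did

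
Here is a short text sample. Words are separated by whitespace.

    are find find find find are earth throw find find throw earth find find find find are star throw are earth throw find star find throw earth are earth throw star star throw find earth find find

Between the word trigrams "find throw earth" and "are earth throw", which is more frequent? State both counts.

"find throw earth": 2 occurrences
"are earth throw": 3 occurrences

"are earth throw" (3 vs 2)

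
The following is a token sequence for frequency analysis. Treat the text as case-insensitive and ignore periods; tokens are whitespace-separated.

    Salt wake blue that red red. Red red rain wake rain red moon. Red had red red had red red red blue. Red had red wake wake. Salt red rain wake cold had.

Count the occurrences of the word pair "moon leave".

Scanning the 32 overlapping bigram windows for "moon leave":
  (none found)

0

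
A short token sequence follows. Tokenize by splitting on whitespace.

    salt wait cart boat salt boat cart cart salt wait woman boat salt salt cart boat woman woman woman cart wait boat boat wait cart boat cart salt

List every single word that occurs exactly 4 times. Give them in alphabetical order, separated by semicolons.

Unigram counts meeting the condition (exactly 4 times):
  wait: 4
  woman: 4

wait; woman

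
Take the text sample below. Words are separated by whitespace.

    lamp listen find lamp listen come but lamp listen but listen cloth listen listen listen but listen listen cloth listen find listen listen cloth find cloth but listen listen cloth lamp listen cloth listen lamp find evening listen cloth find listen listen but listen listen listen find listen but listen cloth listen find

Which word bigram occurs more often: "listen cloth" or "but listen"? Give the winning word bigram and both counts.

"listen cloth": 7 occurrences
"but listen": 5 occurrences

"listen cloth" (7 vs 5)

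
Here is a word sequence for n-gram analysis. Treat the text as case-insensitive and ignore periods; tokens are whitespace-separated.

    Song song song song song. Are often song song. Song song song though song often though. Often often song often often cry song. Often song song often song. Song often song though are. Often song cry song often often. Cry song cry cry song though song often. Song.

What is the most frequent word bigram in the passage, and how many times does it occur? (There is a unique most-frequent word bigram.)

"song song", 10 times

Bigram frequencies (highest first):
  song song: 10
  often song: 7
  song often: 7
  cry song: 4
  song though: 3
  often often: 3
  … (9 more, each ≤ 2)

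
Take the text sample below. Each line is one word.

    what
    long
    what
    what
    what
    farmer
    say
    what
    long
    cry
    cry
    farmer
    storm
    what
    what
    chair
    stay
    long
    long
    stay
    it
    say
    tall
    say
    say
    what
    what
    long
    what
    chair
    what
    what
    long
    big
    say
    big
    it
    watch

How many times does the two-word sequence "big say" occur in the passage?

Scanning the 37 overlapping bigram windows for "big say":
  position 34–35: big say

1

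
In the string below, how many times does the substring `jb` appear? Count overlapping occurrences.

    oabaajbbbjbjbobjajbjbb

Sliding a length-2 window over the 22 characters (21 positions):
  position 6–7: jb
  position 10–11: jb
  position 12–13: jb
  position 18–19: jb
  position 20–21: jb

5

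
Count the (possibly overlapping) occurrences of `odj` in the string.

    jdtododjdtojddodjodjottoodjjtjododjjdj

Sliding a length-3 window over the 38 characters (36 positions):
  position 6–8: odj
  position 15–17: odj
  position 18–20: odj
  position 25–27: odj
  position 33–35: odj

5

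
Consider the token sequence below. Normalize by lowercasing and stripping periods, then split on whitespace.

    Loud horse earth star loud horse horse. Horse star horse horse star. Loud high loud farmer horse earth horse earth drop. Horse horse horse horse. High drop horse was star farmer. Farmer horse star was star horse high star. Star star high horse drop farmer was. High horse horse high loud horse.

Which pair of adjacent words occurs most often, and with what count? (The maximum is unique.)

Bigram frequencies (highest first):
  horse horse: 7
  loud horse: 3
  horse earth: 3
  horse star: 3
  horse high: 3
  star loud: 2
  … (23 more, each ≤ 2)

"horse horse", 7 times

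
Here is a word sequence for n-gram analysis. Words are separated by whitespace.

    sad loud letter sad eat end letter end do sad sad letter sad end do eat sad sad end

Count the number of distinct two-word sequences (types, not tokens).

14

19 tokens → 18 bigram windows in total.
Repeated bigrams (each contributes count−1 duplicates):
  end do: 2
  letter sad: 2
  sad end: 2
  sad sad: 2
4 duplicate windows → 18 − 4 = 14 distinct.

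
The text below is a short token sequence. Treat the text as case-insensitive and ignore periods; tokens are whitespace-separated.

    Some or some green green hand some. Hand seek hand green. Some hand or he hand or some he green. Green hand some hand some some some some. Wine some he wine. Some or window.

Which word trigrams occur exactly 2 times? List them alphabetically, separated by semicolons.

green green hand; green hand some; hand some hand; some some some

Trigram counts meeting the condition (exactly 2 times):
  green green hand: 2
  green hand some: 2
  hand some hand: 2
  some some some: 2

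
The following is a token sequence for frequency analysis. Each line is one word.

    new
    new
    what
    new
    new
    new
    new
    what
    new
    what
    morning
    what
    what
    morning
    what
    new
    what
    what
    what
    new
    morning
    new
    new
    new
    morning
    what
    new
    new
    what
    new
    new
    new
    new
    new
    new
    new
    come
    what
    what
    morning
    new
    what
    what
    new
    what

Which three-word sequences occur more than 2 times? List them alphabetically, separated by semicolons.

new new new; new new what; new what new; what new new; what new what

Trigram counts meeting the condition (more than 2 times):
  new new new: 8
  new new what: 3
  new what new: 3
  what new new: 3
  what new what: 3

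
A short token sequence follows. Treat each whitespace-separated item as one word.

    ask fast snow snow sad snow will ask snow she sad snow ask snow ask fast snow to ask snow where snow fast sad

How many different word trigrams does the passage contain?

21

24 tokens → 22 trigram windows in total.
Repeated trigrams (each contributes count−1 duplicates):
  ask fast snow: 2
1 duplicate windows → 22 − 1 = 21 distinct.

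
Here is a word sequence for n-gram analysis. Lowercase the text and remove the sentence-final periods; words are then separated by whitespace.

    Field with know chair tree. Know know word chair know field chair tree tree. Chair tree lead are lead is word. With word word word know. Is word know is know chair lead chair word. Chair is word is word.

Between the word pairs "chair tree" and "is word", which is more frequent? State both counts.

"chair tree": 3 occurrences
"is word": 4 occurrences

"is word" (4 vs 3)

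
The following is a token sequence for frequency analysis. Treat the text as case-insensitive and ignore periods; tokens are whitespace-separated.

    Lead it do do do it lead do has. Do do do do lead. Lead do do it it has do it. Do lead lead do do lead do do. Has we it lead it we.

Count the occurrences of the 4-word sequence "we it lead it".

Scanning the 33 overlapping 4-gram windows for "we it lead it":
  position 32–35: we it lead it

1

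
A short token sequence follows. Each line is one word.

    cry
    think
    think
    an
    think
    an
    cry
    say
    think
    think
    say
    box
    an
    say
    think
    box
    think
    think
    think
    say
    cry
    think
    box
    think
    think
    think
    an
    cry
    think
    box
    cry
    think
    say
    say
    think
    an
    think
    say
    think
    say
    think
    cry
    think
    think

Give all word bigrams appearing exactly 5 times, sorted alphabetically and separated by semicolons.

Bigram counts meeting the condition (exactly 5 times):
  cry think: 5
  say think: 5
  think say: 5

cry think; say think; think say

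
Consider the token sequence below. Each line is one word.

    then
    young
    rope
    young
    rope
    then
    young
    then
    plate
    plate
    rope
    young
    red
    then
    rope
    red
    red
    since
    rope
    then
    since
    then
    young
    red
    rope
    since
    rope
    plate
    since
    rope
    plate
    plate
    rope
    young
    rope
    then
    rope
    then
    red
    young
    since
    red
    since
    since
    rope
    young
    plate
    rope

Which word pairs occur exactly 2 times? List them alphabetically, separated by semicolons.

Bigram counts meeting the condition (exactly 2 times):
  plate plate: 2
  red since: 2
  rope plate: 2
  then rope: 2
  young red: 2

plate plate; red since; rope plate; then rope; young red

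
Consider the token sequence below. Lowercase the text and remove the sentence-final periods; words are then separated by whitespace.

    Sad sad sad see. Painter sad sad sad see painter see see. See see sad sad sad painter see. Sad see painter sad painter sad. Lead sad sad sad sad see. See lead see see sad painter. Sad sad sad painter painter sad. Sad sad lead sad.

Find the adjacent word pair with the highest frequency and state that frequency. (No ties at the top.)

"sad sad", 13 times

Bigram frequencies (highest first):
  sad sad: 13
  painter sad: 5
  see see: 5
  sad see: 4
  sad painter: 4
  see painter: 3
  … (7 more, each ≤ 3)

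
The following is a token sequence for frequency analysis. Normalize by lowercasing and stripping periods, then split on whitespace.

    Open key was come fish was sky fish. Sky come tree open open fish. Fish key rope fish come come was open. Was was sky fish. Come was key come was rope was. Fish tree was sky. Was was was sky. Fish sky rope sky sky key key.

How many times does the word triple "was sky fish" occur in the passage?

3

Scanning the 46 overlapping trigram windows for "was sky fish":
  position 6–8: was sky fish
  position 24–26: was sky fish
  position 40–42: was sky fish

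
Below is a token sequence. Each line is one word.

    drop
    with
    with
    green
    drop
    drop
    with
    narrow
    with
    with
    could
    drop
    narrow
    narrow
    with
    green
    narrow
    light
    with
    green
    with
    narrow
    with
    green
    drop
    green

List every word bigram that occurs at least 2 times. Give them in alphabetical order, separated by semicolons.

drop with; green drop; narrow with; with green; with narrow; with with

Bigram counts meeting the condition (at least 2 times):
  drop with: 2
  green drop: 2
  narrow with: 3
  with green: 4
  with narrow: 2
  with with: 2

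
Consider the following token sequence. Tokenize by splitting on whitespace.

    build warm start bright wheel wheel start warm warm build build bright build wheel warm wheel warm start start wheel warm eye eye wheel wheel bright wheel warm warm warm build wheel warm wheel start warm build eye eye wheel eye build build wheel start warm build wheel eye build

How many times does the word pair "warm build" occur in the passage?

4

Scanning the 49 overlapping bigram windows for "warm build":
  position 9–10: warm build
  position 30–31: warm build
  position 36–37: warm build
  position 46–47: warm build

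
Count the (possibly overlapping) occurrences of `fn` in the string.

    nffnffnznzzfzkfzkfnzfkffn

4

Sliding a length-2 window over the 25 characters (24 positions):
  position 3–4: fn
  position 6–7: fn
  position 18–19: fn
  position 24–25: fn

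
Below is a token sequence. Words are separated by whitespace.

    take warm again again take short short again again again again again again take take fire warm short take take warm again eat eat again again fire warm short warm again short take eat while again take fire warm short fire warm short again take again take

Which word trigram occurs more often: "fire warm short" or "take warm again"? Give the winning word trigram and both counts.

"fire warm short": 4 occurrences
"take warm again": 2 occurrences

"fire warm short" (4 vs 2)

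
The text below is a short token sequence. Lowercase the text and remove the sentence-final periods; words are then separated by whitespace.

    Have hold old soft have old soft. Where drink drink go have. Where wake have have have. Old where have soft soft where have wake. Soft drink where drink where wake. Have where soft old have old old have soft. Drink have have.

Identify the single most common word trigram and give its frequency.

"where wake have", 2 times

Trigram frequencies (highest first):
  where wake have: 2
  have hold old: 1
  hold old soft: 1
  old soft have: 1
  soft have old: 1
  have old soft: 1
  … (34 more, each ≤ 1)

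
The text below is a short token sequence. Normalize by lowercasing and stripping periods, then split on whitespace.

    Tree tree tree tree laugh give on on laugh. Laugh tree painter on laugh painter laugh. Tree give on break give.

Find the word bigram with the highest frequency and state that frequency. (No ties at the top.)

"tree tree", 3 times

Bigram frequencies (highest first):
  tree tree: 3
  give on: 2
  on laugh: 2
  laugh tree: 2
  tree laugh: 1
  laugh give: 1
  … (9 more, each ≤ 1)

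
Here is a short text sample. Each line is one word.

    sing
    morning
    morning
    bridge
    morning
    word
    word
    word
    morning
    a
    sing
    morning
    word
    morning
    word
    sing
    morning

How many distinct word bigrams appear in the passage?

10

17 tokens → 16 bigram windows in total.
Repeated bigrams (each contributes count−1 duplicates):
  morning word: 3
  sing morning: 3
  word morning: 2
  word word: 2
6 duplicate windows → 16 − 6 = 10 distinct.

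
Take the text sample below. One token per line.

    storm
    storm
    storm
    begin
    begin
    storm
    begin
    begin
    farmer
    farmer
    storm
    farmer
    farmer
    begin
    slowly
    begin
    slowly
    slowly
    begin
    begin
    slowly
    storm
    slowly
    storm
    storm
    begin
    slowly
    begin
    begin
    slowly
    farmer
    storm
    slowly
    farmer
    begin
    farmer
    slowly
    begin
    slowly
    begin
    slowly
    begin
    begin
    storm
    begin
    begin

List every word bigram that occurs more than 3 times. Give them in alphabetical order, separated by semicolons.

begin begin; begin slowly; slowly begin; storm begin

Bigram counts meeting the condition (more than 3 times):
  begin begin: 6
  begin slowly: 7
  slowly begin: 6
  storm begin: 4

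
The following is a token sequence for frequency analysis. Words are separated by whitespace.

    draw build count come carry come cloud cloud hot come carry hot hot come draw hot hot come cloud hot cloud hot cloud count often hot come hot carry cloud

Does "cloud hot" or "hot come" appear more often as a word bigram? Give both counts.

"cloud hot": 3 occurrences
"hot come": 4 occurrences

"hot come" (4 vs 3)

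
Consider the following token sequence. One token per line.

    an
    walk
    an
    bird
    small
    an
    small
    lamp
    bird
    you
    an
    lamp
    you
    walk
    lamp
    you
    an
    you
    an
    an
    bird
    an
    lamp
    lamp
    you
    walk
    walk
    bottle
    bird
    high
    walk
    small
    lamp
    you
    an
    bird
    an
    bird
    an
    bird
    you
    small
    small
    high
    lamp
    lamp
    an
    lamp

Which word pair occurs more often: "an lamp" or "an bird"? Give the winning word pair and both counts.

"an bird" (5 vs 3)

"an lamp": 3 occurrences
"an bird": 5 occurrences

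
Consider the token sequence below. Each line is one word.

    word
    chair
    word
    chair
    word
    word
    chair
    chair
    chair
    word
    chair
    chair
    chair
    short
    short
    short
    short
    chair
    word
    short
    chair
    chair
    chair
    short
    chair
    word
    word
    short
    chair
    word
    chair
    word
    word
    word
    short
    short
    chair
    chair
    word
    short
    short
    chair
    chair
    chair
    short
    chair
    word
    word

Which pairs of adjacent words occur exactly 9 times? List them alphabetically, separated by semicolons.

chair chair; chair word

Bigram counts meeting the condition (exactly 9 times):
  chair chair: 9
  chair word: 9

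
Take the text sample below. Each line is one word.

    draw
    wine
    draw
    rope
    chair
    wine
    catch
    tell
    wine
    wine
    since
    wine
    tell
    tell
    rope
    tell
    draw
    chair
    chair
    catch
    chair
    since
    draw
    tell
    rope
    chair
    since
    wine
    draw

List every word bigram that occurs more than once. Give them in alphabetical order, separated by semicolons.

Bigram counts meeting the condition (more than once):
  chair since: 2
  rope chair: 2
  since wine: 2
  tell rope: 2
  wine draw: 2

chair since; rope chair; since wine; tell rope; wine draw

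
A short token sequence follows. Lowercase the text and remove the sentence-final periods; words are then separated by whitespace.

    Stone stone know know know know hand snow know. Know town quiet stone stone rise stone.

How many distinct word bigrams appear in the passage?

11

16 tokens → 15 bigram windows in total.
Repeated bigrams (each contributes count−1 duplicates):
  know know: 4
  stone stone: 2
4 duplicate windows → 15 − 4 = 11 distinct.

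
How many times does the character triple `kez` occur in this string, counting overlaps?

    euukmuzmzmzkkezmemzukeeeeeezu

1

Sliding a length-3 window over the 29 characters (27 positions):
  position 13–15: kez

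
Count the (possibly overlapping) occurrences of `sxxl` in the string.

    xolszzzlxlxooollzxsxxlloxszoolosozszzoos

Sliding a length-4 window over the 40 characters (37 positions):
  position 19–22: sxxl

1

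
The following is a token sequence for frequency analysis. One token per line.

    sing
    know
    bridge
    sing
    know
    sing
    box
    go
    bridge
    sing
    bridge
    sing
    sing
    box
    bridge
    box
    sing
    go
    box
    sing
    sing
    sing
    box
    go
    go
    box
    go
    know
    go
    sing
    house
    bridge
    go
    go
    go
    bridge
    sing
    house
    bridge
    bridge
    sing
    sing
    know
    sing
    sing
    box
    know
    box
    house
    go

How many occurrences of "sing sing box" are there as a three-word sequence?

Scanning the 48 overlapping trigram windows for "sing sing box":
  position 12–14: sing sing box
  position 21–23: sing sing box
  position 44–46: sing sing box

3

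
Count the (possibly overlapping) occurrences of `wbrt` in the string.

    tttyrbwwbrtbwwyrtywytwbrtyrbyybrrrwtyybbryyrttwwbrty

Sliding a length-4 window over the 52 characters (49 positions):
  position 8–11: wbrt
  position 22–25: wbrt
  position 48–51: wbrt

3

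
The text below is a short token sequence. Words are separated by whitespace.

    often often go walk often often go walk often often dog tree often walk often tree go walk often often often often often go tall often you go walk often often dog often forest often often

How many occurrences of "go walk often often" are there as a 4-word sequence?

Scanning the 33 overlapping 4-gram windows for "go walk often often":
  position 3–6: go walk often often
  position 7–10: go walk often often
  position 17–20: go walk often often
  position 28–31: go walk often often

4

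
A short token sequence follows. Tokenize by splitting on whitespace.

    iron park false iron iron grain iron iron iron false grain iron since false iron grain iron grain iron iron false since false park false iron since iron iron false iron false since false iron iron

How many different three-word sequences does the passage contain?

36 tokens → 34 trigram windows in total.
Repeated trigrams (each contributes count−1 duplicates):
  iron grain iron: 3
  iron iron false: 3
  false iron iron: 2
  false since false: 2
  grain iron iron: 2
  iron false since: 2
  park false iron: 2
  since false iron: 2
10 duplicate windows → 34 − 10 = 24 distinct.

24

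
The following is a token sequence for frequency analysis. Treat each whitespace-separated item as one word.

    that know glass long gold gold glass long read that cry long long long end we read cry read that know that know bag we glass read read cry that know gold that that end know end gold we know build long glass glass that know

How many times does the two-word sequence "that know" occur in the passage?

5

Scanning the 45 overlapping bigram windows for "that know":
  position 1–2: that know
  position 20–21: that know
  position 22–23: that know
  position 30–31: that know
  position 45–46: that know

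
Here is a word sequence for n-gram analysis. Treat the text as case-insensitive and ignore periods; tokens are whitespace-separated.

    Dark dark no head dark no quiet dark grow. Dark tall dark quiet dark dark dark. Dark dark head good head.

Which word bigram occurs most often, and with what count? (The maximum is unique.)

"dark dark", 5 times

Bigram frequencies (highest first):
  dark dark: 5
  dark no: 2
  quiet dark: 2
  no head: 1
  head dark: 1
  no quiet: 1
  … (8 more, each ≤ 1)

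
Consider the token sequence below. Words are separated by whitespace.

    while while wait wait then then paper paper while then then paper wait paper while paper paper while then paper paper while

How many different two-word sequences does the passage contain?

12

22 tokens → 21 bigram windows in total.
Repeated bigrams (each contributes count−1 duplicates):
  paper while: 4
  paper paper: 3
  then paper: 3
  then then: 2
  while then: 2
9 duplicate windows → 21 − 9 = 12 distinct.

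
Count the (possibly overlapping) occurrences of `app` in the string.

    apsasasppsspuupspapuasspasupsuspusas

Sliding a length-3 window over the 36 characters (34 positions):
  (no match at any position)

0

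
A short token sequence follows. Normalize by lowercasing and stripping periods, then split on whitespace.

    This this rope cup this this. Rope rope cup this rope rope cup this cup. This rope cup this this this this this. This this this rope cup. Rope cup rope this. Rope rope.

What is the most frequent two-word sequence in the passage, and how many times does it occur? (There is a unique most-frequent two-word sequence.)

Bigram frequencies (highest first):
  this this: 9
  this rope: 6
  rope cup: 6
  cup this: 5
  rope rope: 3
  cup rope: 2
  … (2 more, each ≤ 1)

"this this", 9 times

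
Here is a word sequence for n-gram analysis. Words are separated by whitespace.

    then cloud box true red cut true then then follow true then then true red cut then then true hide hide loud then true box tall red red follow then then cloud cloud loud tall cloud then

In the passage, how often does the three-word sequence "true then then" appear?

Scanning the 35 overlapping trigram windows for "true then then":
  position 7–9: true then then
  position 11–13: true then then

2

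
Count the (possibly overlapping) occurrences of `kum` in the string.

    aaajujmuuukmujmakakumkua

Sliding a length-3 window over the 24 characters (22 positions):
  position 19–21: kum

1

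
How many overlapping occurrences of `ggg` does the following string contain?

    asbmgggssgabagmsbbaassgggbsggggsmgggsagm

Sliding a length-3 window over the 40 characters (38 positions):
  position 5–7: ggg
  position 23–25: ggg
  position 28–30: ggg
  position 29–31: ggg
  position 34–36: ggg

5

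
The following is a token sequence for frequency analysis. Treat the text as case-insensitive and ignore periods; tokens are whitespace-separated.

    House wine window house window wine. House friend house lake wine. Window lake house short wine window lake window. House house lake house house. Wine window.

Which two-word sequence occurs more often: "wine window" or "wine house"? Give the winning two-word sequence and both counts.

"wine window" (4 vs 1)

"wine window": 4 occurrences
"wine house": 1 occurrence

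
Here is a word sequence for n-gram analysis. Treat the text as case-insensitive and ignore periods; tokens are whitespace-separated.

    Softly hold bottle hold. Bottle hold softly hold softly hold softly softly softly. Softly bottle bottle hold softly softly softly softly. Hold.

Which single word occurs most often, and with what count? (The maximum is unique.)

"softly", 11 times

Unigram frequencies (highest first):
  softly: 11
  hold: 7
  bottle: 4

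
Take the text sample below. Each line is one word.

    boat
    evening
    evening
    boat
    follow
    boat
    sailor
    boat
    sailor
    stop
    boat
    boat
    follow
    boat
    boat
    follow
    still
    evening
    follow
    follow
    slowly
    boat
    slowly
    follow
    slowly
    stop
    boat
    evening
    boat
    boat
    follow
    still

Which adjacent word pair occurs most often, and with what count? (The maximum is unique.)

Bigram frequencies (highest first):
  boat follow: 4
  boat boat: 3
  boat evening: 2
  evening boat: 2
  follow boat: 2
  boat sailor: 2
  … (13 more, each ≤ 2)

"boat follow", 4 times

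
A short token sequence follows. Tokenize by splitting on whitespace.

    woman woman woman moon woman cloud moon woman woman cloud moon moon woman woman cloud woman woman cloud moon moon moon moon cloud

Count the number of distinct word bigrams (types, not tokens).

8

23 tokens → 22 bigram windows in total.
Repeated bigrams (each contributes count−1 duplicates):
  woman woman: 5
  moon moon: 4
  woman cloud: 4
  cloud moon: 3
  moon woman: 3
14 duplicate windows → 22 − 14 = 8 distinct.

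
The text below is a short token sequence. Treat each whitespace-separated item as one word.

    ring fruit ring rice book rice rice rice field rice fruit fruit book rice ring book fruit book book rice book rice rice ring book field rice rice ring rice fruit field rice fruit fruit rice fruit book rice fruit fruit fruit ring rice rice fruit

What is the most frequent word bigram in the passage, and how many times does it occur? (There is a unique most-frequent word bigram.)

Bigram frequencies (highest first):
  rice fruit: 6
  book rice: 5
  rice rice: 5
  fruit fruit: 4
  ring rice: 3
  field rice: 3
  … (12 more, each ≤ 3)

"rice fruit", 6 times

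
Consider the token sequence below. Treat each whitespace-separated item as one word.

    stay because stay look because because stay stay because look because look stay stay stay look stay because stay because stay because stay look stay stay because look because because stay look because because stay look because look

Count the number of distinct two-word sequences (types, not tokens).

8

38 tokens → 37 bigram windows in total.
Repeated bigrams (each contributes count−1 duplicates):
  because stay: 7
  stay because: 6
  look because: 5
  stay look: 5
  because look: 4
  stay stay: 4
  because because: 3
  look stay: 3
29 duplicate windows → 37 − 29 = 8 distinct.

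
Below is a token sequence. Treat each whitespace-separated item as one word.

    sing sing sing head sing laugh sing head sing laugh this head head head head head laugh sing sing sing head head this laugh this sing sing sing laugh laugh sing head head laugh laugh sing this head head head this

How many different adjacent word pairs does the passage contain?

41 tokens → 40 bigram windows in total.
Repeated bigrams (each contributes count−1 duplicates):
  head head: 8
  sing sing: 6
  laugh sing: 4
  sing head: 4
  sing laugh: 3
  head laugh: 2
  head sing: 2
  head this: 2
  … (3 more repeated)
26 duplicate windows → 40 − 26 = 14 distinct.

14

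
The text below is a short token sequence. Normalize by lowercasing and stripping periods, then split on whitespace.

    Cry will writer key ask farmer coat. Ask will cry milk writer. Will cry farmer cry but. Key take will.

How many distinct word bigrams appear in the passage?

18

20 tokens → 19 bigram windows in total.
Repeated bigrams (each contributes count−1 duplicates):
  will cry: 2
1 duplicate windows → 19 − 1 = 18 distinct.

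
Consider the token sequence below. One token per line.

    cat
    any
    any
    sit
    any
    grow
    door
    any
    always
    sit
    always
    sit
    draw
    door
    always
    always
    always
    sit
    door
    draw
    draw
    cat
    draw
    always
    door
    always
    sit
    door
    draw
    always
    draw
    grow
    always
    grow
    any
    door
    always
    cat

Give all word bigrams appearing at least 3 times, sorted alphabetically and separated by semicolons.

always sit; door always

Bigram counts meeting the condition (at least 3 times):
  always sit: 4
  door always: 3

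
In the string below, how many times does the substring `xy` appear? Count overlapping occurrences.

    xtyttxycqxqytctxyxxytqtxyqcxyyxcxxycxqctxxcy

Sliding a length-2 window over the 44 characters (43 positions):
  position 6–7: xy
  position 16–17: xy
  position 19–20: xy
  position 24–25: xy
  position 28–29: xy
  position 34–35: xy

6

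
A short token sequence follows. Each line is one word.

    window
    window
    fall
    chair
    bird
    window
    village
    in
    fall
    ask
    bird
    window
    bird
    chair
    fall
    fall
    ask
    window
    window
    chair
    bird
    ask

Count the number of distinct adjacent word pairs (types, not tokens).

22 tokens → 21 bigram windows in total.
Repeated bigrams (each contributes count−1 duplicates):
  bird window: 2
  chair bird: 2
  fall ask: 2
  window window: 2
4 duplicate windows → 21 − 4 = 17 distinct.

17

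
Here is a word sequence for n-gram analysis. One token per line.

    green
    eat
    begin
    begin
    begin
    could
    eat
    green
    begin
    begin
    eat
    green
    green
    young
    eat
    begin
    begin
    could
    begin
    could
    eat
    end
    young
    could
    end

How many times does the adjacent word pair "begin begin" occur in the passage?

Scanning the 24 overlapping bigram windows for "begin begin":
  position 3–4: begin begin
  position 4–5: begin begin
  position 9–10: begin begin
  position 16–17: begin begin

4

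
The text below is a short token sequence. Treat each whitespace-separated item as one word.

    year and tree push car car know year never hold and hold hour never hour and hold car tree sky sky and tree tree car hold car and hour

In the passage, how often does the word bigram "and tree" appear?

2

Scanning the 28 overlapping bigram windows for "and tree":
  position 2–3: and tree
  position 22–23: and tree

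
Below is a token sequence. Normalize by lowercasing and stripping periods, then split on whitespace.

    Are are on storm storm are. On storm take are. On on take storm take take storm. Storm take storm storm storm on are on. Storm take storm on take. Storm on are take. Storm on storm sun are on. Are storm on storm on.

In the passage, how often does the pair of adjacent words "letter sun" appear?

Scanning the 44 overlapping bigram windows for "letter sun":
  (none found)

0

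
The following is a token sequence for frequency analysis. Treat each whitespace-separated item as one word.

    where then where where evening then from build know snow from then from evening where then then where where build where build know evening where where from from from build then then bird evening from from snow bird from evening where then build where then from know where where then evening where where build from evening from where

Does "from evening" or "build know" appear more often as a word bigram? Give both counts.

"from evening": 3 occurrences
"build know": 2 occurrences

"from evening" (3 vs 2)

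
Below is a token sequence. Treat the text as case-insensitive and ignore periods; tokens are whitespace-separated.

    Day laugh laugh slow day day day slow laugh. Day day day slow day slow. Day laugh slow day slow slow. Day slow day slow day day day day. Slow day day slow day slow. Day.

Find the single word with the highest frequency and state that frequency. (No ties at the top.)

"day", 20 times

Unigram frequencies (highest first):
  day: 20
  slow: 12
  laugh: 4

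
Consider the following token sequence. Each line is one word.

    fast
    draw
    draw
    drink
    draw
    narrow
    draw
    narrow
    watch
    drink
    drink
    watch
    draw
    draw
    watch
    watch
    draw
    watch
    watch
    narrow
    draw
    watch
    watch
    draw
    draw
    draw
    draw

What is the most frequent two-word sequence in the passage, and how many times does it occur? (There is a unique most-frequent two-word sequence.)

Bigram frequencies (highest first):
  draw draw: 5
  watch draw: 3
  draw watch: 3
  watch watch: 3
  draw narrow: 2
  narrow draw: 2
  … (8 more, each ≤ 1)

"draw draw", 5 times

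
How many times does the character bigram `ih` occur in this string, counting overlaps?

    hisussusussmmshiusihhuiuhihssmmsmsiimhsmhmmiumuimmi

2

Sliding a length-2 window over the 51 characters (50 positions):
  position 19–20: ih
  position 26–27: ih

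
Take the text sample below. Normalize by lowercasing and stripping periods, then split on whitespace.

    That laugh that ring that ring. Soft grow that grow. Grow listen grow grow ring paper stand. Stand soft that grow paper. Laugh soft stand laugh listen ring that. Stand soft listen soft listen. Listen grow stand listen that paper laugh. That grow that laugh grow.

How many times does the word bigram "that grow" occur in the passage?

Scanning the 45 overlapping bigram windows for "that grow":
  position 9–10: that grow
  position 20–21: that grow
  position 42–43: that grow

3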